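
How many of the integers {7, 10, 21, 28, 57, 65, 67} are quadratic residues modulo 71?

2

(7/71) = -1 → non-residue.
(10/71) = +1 → QR.
(21/71) = -1 → non-residue.
(28/71) = -1 → non-residue.
(57/71) = +1 → QR.
(65/71) = -1 → non-residue.
(67/71) = -1 → non-residue.
Total quadratic residues among the 7: 2.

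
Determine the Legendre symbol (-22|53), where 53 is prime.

-1

Euler's criterion: (-22/53) ≡ 31^26 (mod 53).
31^2 ≡ 7 (mod 53)
31^4 ≡ 49 (mod 53)
31^8 ≡ 16 (mod 53)
31^16 ≡ 44 (mod 53)
31^26 = 31^(16+8+2) ≡ 52 (mod 53).
Result is 52 ≡ −1, so (-22/53) = −1.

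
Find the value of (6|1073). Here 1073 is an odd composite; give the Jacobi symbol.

-1

Pull out 2: since 1073 ≡ 1 (mod 8), (2/1073) = +1.
Reciprocity: 3 ≡ 3 and 1073 ≡ 1 (mod 4), so (3/1073) = +(1073/3).
Reduce top mod 3: now compute (2/3).
Pull out 2: since 3 ≡ 3 (mod 8), (2/3) = -1.
Reached (1/3) = 1. Collecting the sign flips along the way, the symbol is -1.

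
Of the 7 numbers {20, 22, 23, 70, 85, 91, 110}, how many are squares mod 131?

(20/131) = +1 → QR.
(22/131) = -1 → non-residue.
(23/131) = -1 → non-residue.
(70/131) = -1 → non-residue.
(85/131) = -1 → non-residue.
(91/131) = +1 → QR.
(110/131) = -1 → non-residue.
Total quadratic residues among the 7: 2.

2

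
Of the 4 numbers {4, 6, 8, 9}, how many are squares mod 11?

2

(4/11) = +1 → QR.
(6/11) = -1 → non-residue.
(8/11) = -1 → non-residue.
(9/11) = +1 → QR.
Total quadratic residues among the 4: 2.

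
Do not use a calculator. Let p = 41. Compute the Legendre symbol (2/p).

1

Pull out 2: since 41 ≡ 1 (mod 8), (2/41) = +1.
Reached (1/41) = 1. Collecting the sign flips along the way, the symbol is +1.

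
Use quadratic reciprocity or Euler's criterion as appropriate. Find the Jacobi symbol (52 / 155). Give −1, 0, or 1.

1

Pull out 2^2: since 155 ≡ 3 (mod 8), (2/155) = -1, so (2/155)^2 = +1.
Reciprocity: 13 ≡ 1 and 155 ≡ 3 (mod 4), so (13/155) = +(155/13).
Reduce top mod 13: now compute (12/13).
Pull out 2^2: since 13 ≡ 5 (mod 8), (2/13) = -1, so (2/13)^2 = +1.
Reciprocity: 3 ≡ 3 and 13 ≡ 1 (mod 4), so (3/13) = +(13/3).
Reduce top mod 3: now compute (1/3).
Reached (1/3) = 1. Collecting the sign flips along the way, the symbol is +1.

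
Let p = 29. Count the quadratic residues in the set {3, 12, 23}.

(3/29) = -1 → non-residue.
(12/29) = -1 → non-residue.
(23/29) = +1 → QR.
Total quadratic residues among the 3: 1.

1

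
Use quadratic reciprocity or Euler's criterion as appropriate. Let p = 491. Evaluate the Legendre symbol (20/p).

Pull out 2^2: since 491 ≡ 3 (mod 8), (2/491) = -1, so (2/491)^2 = +1.
Reciprocity: 5 ≡ 1 and 491 ≡ 3 (mod 4), so (5/491) = +(491/5).
Reduce top mod 5: now compute (1/5).
Reached (1/5) = 1. Collecting the sign flips along the way, the symbol is +1.

1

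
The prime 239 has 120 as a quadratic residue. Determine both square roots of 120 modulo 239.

Since 239 ≡ 3 (mod 4), a square root of 120 is 120^((239+1)/4) = 120^60 mod 239.
Repeated squaring: 120^2≡60, 120^4≡15, 120^8≡225, 120^16≡196, 120^32≡176 (mod 239).
120^60 = 120^(32+16+8+4) ≡ 169 (mod 239).
Check: 169² = 28561 ≡ 120 (mod 239). The two roots are 70 and 169.

70, 169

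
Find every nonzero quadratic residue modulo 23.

1 2 3 4 6 8 9 12 13 16 18

Square k = 1,…,11 (k and 23−k give the same square):
1²=1, 2²=4, 3²=9, 4²=16, 5²≡2, 6²≡13, 7²≡3, 8²≡18, 9²≡12, 10²≡8, 11²≡6 (mod 23).
So the quadratic residues mod 23 are {1, 2, 3, 4, 6, 8, 9, 12, 13, 16, 18}.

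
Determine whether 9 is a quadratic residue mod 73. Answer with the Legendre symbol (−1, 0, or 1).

Euler's criterion: (9/73) ≡ 9^36 (mod 73).
9^2 ≡ 8 (mod 73)
9^4 ≡ 64 (mod 73)
9^8 ≡ 8 (mod 73)
9^16 ≡ 64 (mod 73)
9^32 ≡ 8 (mod 73)
9^36 = 9^(32+4) ≡ 1 (mod 73).
Result is 1, so (9/73) = 1.

1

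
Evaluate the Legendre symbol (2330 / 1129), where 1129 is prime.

First reduce: 2330 ≡ 72 (mod 1129).
Pull out 2^3: since 1129 ≡ 1 (mod 8), (2/1129) = +1, so (2/1129)^3 = +1.
Reciprocity: 9 ≡ 1 and 1129 ≡ 1 (mod 4), so (9/1129) = +(1129/9).
Reduce top mod 9: now compute (4/9).
Pull out 2^2: since 9 ≡ 1 (mod 8), (2/9) = +1, so (2/9)^2 = +1.
Reached (1/9) = 1. Collecting the sign flips along the way, the symbol is +1.

1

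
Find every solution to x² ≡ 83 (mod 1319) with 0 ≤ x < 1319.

329, 990

Since 1319 ≡ 3 (mod 4), a square root of 83 is 83^((1319+1)/4) = 83^330 mod 1319.
Repeated squaring: 83^2≡294, 83^4≡701, 83^8≡733, 83^16≡456, 83^32≡853, 83^64≡840, 83^128≡1254, 83^256≡268 (mod 1319).
83^330 = 83^(256+64+8+2) ≡ 990 (mod 1319).
Check: 990² = 980100 ≡ 83 (mod 1319). The two roots are 329 and 990.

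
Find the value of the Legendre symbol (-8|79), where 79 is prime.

First reduce: -8 ≡ 71 (mod 79).
Reciprocity: 71 ≡ 3 and 79 ≡ 3 (mod 4), so (71/79) = −(79/71).
Reduce top mod 71: now compute (8/71).
Pull out 2^3: since 71 ≡ 7 (mod 8), (2/71) = +1, so (2/71)^3 = +1.
Reached (1/71) = 1. Collecting the sign flips along the way, the symbol is -1.

-1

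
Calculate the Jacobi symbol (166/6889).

0

Pull out 2: since 6889 ≡ 1 (mod 8), (2/6889) = +1.
Reciprocity: 83 ≡ 3 and 6889 ≡ 1 (mod 4), so (83/6889) = +(6889/83).
Reduce top mod 83: now compute (0/83).
Top reduces to 0: gcd > 1, so the symbol is 0.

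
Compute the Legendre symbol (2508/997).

First reduce: 2508 ≡ 514 (mod 997).
Pull out 2: since 997 ≡ 5 (mod 8), (2/997) = -1.
Reciprocity: 257 ≡ 1 and 997 ≡ 1 (mod 4), so (257/997) = +(997/257).
Reduce top mod 257: now compute (226/257).
Pull out 2: since 257 ≡ 1 (mod 8), (2/257) = +1.
Reciprocity: 113 ≡ 1 and 257 ≡ 1 (mod 4), so (113/257) = +(257/113).
Reduce top mod 113: now compute (31/113).
Reciprocity: 31 ≡ 3 and 113 ≡ 1 (mod 4), so (31/113) = +(113/31).
Reduce top mod 31: now compute (20/31).
Pull out 2^2: since 31 ≡ 7 (mod 8), (2/31) = +1, so (2/31)^2 = +1.
Reciprocity: 5 ≡ 1 and 31 ≡ 3 (mod 4), so (5/31) = +(31/5).
Reduce top mod 5: now compute (1/5).
Reached (1/5) = 1. Collecting the sign flips along the way, the symbol is -1.

-1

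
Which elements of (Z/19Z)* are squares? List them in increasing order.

1 4 5 6 7 9 11 16 17

Square k = 1,…,9 (k and 19−k give the same square):
1²=1, 2²=4, 3²=9, 4²=16, 5²≡6, 6²≡17, 7²≡11, 8²≡7, 9²≡5 (mod 19).
So the quadratic residues mod 19 are {1, 4, 5, 6, 7, 9, 11, 16, 17}.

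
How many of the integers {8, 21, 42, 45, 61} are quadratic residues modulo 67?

1

(8/67) = -1 → non-residue.
(21/67) = +1 → QR.
(42/67) = -1 → non-residue.
(45/67) = -1 → non-residue.
(61/67) = -1 → non-residue.
Total quadratic residues among the 5: 1.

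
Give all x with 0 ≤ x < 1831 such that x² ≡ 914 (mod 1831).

Since 1831 ≡ 3 (mod 4), a square root of 914 is 914^((1831+1)/4) = 914^458 mod 1831.
Repeated squaring: 914^2≡460, 914^4≡1035, 914^8≡90, 914^16≡776, 914^32≡1608, 914^64≡292, 914^128≡1038, 914^256≡816 (mod 1831).
914^458 = 914^(256+128+64+8+2) ≡ 179 (mod 1831).
Check: 179² = 32041 ≡ 914 (mod 1831). The two roots are 179 and 1652.

179, 1652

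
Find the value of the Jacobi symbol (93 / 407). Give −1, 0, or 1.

Reciprocity: 93 ≡ 1 and 407 ≡ 3 (mod 4), so (93/407) = +(407/93).
Reduce top mod 93: now compute (35/93).
Reciprocity: 35 ≡ 3 and 93 ≡ 1 (mod 4), so (35/93) = +(93/35).
Reduce top mod 35: now compute (23/35).
Reciprocity: 23 ≡ 3 and 35 ≡ 3 (mod 4), so (23/35) = −(35/23).
Reduce top mod 23: now compute (12/23).
Pull out 2^2: since 23 ≡ 7 (mod 8), (2/23) = +1, so (2/23)^2 = +1.
Reciprocity: 3 ≡ 3 and 23 ≡ 3 (mod 4), so (3/23) = −(23/3).
Reduce top mod 3: now compute (2/3).
Pull out 2: since 3 ≡ 3 (mod 8), (2/3) = -1.
Reached (1/3) = 1. Collecting the sign flips along the way, the symbol is -1.

-1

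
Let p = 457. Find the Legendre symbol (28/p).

Pull out 2^2: since 457 ≡ 1 (mod 8), (2/457) = +1, so (2/457)^2 = +1.
Reciprocity: 7 ≡ 3 and 457 ≡ 1 (mod 4), so (7/457) = +(457/7).
Reduce top mod 7: now compute (2/7).
Pull out 2: since 7 ≡ 7 (mod 8), (2/7) = +1.
Reached (1/7) = 1. Collecting the sign flips along the way, the symbol is +1.

1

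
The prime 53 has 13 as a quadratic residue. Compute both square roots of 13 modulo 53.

15, 38

53 ≡ 1 (mod 4), so we find a root by search.
Trying successive values, 15² = 225 ≡ 13 (mod 53). The other root is 53 − 15 = 38.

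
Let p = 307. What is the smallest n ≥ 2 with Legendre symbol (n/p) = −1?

(2/307) = −1, so 2 is the smallest positive non-residue mod 307.

2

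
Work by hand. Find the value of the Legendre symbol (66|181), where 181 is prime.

Euler's criterion: (66/181) ≡ 66^90 (mod 181).
66^2 ≡ 12 (mod 181)
66^4 ≡ 144 (mod 181)
66^8 ≡ 102 (mod 181)
66^16 ≡ 87 (mod 181)
66^32 ≡ 148 (mod 181)
66^64 ≡ 3 (mod 181)
66^90 = 66^(64+16+8+2) ≡ 180 (mod 181).
Result is 180 ≡ −1, so (66/181) = −1.

-1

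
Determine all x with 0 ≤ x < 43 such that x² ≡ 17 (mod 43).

19, 24

Since 43 ≡ 3 (mod 4), a square root of 17 is 17^((43+1)/4) = 17^11 mod 43.
Repeated squaring: 17^2≡31, 17^4≡15, 17^8≡10 (mod 43).
17^11 = 17^(8+2+1) ≡ 24 (mod 43).
Check: 24² = 576 ≡ 17 (mod 43). The two roots are 19 and 24.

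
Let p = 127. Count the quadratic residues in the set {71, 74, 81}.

3

(71/127) = +1 → QR.
(74/127) = +1 → QR.
(81/127) = +1 → QR.
Total quadratic residues among the 3: 3.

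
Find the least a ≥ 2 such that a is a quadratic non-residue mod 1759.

3

(2/1759) = +1, so 2 is a residue.
(3/1759) = −1, so 3 is the smallest positive non-residue mod 1759.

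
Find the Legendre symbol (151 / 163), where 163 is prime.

1

Reciprocity: 151 ≡ 3 and 163 ≡ 3 (mod 4), so (151/163) = −(163/151).
Reduce top mod 151: now compute (12/151).
Pull out 2^2: since 151 ≡ 7 (mod 8), (2/151) = +1, so (2/151)^2 = +1.
Reciprocity: 3 ≡ 3 and 151 ≡ 3 (mod 4), so (3/151) = −(151/3).
Reduce top mod 3: now compute (1/3).
Reached (1/3) = 1. Collecting the sign flips along the way, the symbol is +1.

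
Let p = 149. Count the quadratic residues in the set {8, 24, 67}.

(8/149) = -1 → non-residue.
(24/149) = +1 → QR.
(67/149) = +1 → QR.
Total quadratic residues among the 3: 2.

2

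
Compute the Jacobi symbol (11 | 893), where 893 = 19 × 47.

Reciprocity: 11 ≡ 3 and 893 ≡ 1 (mod 4), so (11/893) = +(893/11).
Reduce top mod 11: now compute (2/11).
Pull out 2: since 11 ≡ 3 (mod 8), (2/11) = -1.
Reached (1/11) = 1. Collecting the sign flips along the way, the symbol is -1.

-1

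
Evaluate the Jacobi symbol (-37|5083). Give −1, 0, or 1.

1

First reduce: -37 ≡ 5046 (mod 5083).
Pull out 2: since 5083 ≡ 3 (mod 8), (2/5083) = -1.
Reciprocity: 2523 ≡ 3 and 5083 ≡ 3 (mod 4), so (2523/5083) = −(5083/2523).
Reduce top mod 2523: now compute (37/2523).
Reciprocity: 37 ≡ 1 and 2523 ≡ 3 (mod 4), so (37/2523) = +(2523/37).
Reduce top mod 37: now compute (7/37).
Reciprocity: 7 ≡ 3 and 37 ≡ 1 (mod 4), so (7/37) = +(37/7).
Reduce top mod 7: now compute (2/7).
Pull out 2: since 7 ≡ 7 (mod 8), (2/7) = +1.
Reached (1/7) = 1. Collecting the sign flips along the way, the symbol is +1.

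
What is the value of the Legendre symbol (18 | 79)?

1

Pull out 2: since 79 ≡ 7 (mod 8), (2/79) = +1.
Reciprocity: 9 ≡ 1 and 79 ≡ 3 (mod 4), so (9/79) = +(79/9).
Reduce top mod 9: now compute (7/9).
Reciprocity: 7 ≡ 3 and 9 ≡ 1 (mod 4), so (7/9) = +(9/7).
Reduce top mod 7: now compute (2/7).
Pull out 2: since 7 ≡ 7 (mod 8), (2/7) = +1.
Reached (1/7) = 1. Collecting the sign flips along the way, the symbol is +1.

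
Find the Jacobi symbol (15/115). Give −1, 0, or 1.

0

Reciprocity: 15 ≡ 3 and 115 ≡ 3 (mod 4), so (15/115) = −(115/15).
Reduce top mod 15: now compute (10/15).
Pull out 2: since 15 ≡ 7 (mod 8), (2/15) = +1.
Reciprocity: 5 ≡ 1 and 15 ≡ 3 (mod 4), so (5/15) = +(15/5).
Reduce top mod 5: now compute (0/5).
Top reduces to 0: gcd > 1, so the symbol is 0.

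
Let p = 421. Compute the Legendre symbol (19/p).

Reciprocity: 19 ≡ 3 and 421 ≡ 1 (mod 4), so (19/421) = +(421/19).
Reduce top mod 19: now compute (3/19).
Reciprocity: 3 ≡ 3 and 19 ≡ 3 (mod 4), so (3/19) = −(19/3).
Reduce top mod 3: now compute (1/3).
Reached (1/3) = 1. Collecting the sign flips along the way, the symbol is -1.

-1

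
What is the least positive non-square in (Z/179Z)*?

2

(2/179) = −1, so 2 is the smallest positive non-residue mod 179.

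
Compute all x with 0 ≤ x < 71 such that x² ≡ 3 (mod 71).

Since 71 ≡ 3 (mod 4), a square root of 3 is 3^((71+1)/4) = 3^18 mod 71.
Repeated squaring: 3^2≡9, 3^4≡10, 3^8≡29, 3^16≡60 (mod 71).
3^18 = 3^(16+2) ≡ 43 (mod 71).
Check: 43² = 1849 ≡ 3 (mod 71). The two roots are 28 and 43.

28, 43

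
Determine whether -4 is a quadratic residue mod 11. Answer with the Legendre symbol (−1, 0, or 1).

-1

Euler's criterion: (-4/11) ≡ 7^5 (mod 11).
7^2 ≡ 5 (mod 11)
7^4 ≡ 3 (mod 11)
7^5 = 7^(4+1) ≡ 10 (mod 11).
Result is 10 ≡ −1, so (-4/11) = −1.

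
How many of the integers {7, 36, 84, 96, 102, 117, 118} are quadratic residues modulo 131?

5

(7/131) = +1 → QR.
(36/131) = +1 → QR.
(84/131) = +1 → QR.
(96/131) = -1 → non-residue.
(102/131) = +1 → QR.
(117/131) = +1 → QR.
(118/131) = -1 → non-residue.
Total quadratic residues among the 7: 5.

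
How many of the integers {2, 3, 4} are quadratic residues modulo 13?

(2/13) = -1 → non-residue.
(3/13) = +1 → QR.
(4/13) = +1 → QR.
Total quadratic residues among the 3: 2.

2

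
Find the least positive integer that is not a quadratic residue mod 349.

2

(2/349) = −1, so 2 is the smallest positive non-residue mod 349.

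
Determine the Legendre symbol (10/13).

Pull out 2: since 13 ≡ 5 (mod 8), (2/13) = -1.
Reciprocity: 5 ≡ 1 and 13 ≡ 1 (mod 4), so (5/13) = +(13/5).
Reduce top mod 5: now compute (3/5).
Reciprocity: 3 ≡ 3 and 5 ≡ 1 (mod 4), so (3/5) = +(5/3).
Reduce top mod 3: now compute (2/3).
Pull out 2: since 3 ≡ 3 (mod 8), (2/3) = -1.
Reached (1/3) = 1. Collecting the sign flips along the way, the symbol is +1.

1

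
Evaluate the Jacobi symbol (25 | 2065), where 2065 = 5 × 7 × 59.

Reciprocity: 25 ≡ 1 and 2065 ≡ 1 (mod 4), so (25/2065) = +(2065/25).
Reduce top mod 25: now compute (15/25).
Reciprocity: 15 ≡ 3 and 25 ≡ 1 (mod 4), so (15/25) = +(25/15).
Reduce top mod 15: now compute (10/15).
Pull out 2: since 15 ≡ 7 (mod 8), (2/15) = +1.
Reciprocity: 5 ≡ 1 and 15 ≡ 3 (mod 4), so (5/15) = +(15/5).
Reduce top mod 5: now compute (0/5).
Top reduces to 0: gcd > 1, so the symbol is 0.

0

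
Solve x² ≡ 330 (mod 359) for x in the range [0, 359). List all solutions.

164, 195

Since 359 ≡ 3 (mod 4), a square root of 330 is 330^((359+1)/4) = 330^90 mod 359.
Repeated squaring: 330^2≡123, 330^4≡51, 330^8≡88, 330^16≡205, 330^32≡22, 330^64≡125 (mod 359).
330^90 = 330^(64+16+8+2) ≡ 164 (mod 359).
Check: 164² = 26896 ≡ 330 (mod 359). The two roots are 164 and 195.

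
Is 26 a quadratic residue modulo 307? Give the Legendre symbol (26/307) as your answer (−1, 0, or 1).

Euler's criterion: (26/307) ≡ 26^153 (mod 307).
26^2 ≡ 62 (mod 307)
26^4 ≡ 160 (mod 307)
26^8 ≡ 119 (mod 307)
26^16 ≡ 39 (mod 307)
26^32 ≡ 293 (mod 307)
26^64 ≡ 196 (mod 307)
26^128 ≡ 41 (mod 307)
26^153 = 26^(128+16+8+1) ≡ 1 (mod 307).
Result is 1, so (26/307) = 1.

1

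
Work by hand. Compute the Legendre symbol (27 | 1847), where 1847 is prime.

Reciprocity: 27 ≡ 3 and 1847 ≡ 3 (mod 4), so (27/1847) = −(1847/27).
Reduce top mod 27: now compute (11/27).
Reciprocity: 11 ≡ 3 and 27 ≡ 3 (mod 4), so (11/27) = −(27/11).
Reduce top mod 11: now compute (5/11).
Reciprocity: 5 ≡ 1 and 11 ≡ 3 (mod 4), so (5/11) = +(11/5).
Reduce top mod 5: now compute (1/5).
Reached (1/5) = 1. Collecting the sign flips along the way, the symbol is +1.

1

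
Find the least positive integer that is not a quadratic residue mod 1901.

(2/1901) = −1, so 2 is the smallest positive non-residue mod 1901.

2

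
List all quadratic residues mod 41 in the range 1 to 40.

Square k = 1,…,20 (k and 41−k give the same square):
1²=1, 2²=4, 3²=9, 4²=16, 5²=25, 6²=36, 7²≡8, 8²≡23, 9²≡40, 10²≡18, 11²≡39, 12²≡21, 13²≡5, 14²≡32, 15²≡20, 16²≡10, 17²≡2, 18²≡37, 19²≡33, 20²≡31 (mod 41).
So the quadratic residues mod 41 are {1, 2, 4, 5, 8, 9, 10, 16, 18, 20, 21, 23, 25, 31, 32, 33, 36, 37, 39, 40}.

1, 2, 4, 5, 8, 9, 10, 16, 18, 20, 21, 23, 25, 31, 32, 33, 36, 37, 39, 40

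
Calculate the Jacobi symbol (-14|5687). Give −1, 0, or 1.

-1

First reduce: -14 ≡ 5673 (mod 5687).
Reciprocity: 5673 ≡ 1 and 5687 ≡ 3 (mod 4), so (5673/5687) = +(5687/5673).
Reduce top mod 5673: now compute (14/5673).
Pull out 2: since 5673 ≡ 1 (mod 8), (2/5673) = +1.
Reciprocity: 7 ≡ 3 and 5673 ≡ 1 (mod 4), so (7/5673) = +(5673/7).
Reduce top mod 7: now compute (3/7).
Reciprocity: 3 ≡ 3 and 7 ≡ 3 (mod 4), so (3/7) = −(7/3).
Reduce top mod 3: now compute (1/3).
Reached (1/3) = 1. Collecting the sign flips along the way, the symbol is -1.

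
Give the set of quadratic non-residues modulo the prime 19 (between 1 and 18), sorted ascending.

2 3 8 10 12 13 14 15 18

Square k = 1,…,9 (k and 19−k give the same square):
1²=1, 2²=4, 3²=9, 4²=16, 5²≡6, 6²≡17, 7²≡11, 8²≡7, 9²≡5 (mod 19).
The residues are {1, 4, 5, 6, 7, 9, 11, 16, 17}; the non-residues are the remaining 9 nonzero classes.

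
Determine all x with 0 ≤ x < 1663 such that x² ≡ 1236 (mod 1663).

Since 1663 ≡ 3 (mod 4), a square root of 1236 is 1236^((1663+1)/4) = 1236^416 mod 1663.
Repeated squaring: 1236^2≡1062, 1236^4≡330, 1236^8≡805, 1236^16≡1118, 1236^32≡1011, 1236^64≡1039, 1236^128≡234, 1236^256≡1540 (mod 1663).
1236^416 = 1236^(256+128+32) ≡ 572 (mod 1663).
Check: 572² = 327184 ≡ 1236 (mod 1663). The two roots are 572 and 1091.

572, 1091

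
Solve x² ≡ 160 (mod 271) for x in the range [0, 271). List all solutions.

Since 271 ≡ 3 (mod 4), a square root of 160 is 160^((271+1)/4) = 160^68 mod 271.
Repeated squaring: 160^2≡126, 160^4≡158, 160^8≡32, 160^16≡211, 160^32≡77, 160^64≡238 (mod 271).
160^68 = 160^(64+4) ≡ 206 (mod 271).
Check: 206² = 42436 ≡ 160 (mod 271). The two roots are 65 and 206.

65, 206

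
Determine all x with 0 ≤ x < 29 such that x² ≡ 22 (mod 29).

14, 15

29 ≡ 1 (mod 4), so we find a root by search.
Trying successive values, 14² = 196 ≡ 22 (mod 29). The other root is 29 − 14 = 15.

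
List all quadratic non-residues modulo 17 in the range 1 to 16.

Square k = 1,…,8 (k and 17−k give the same square):
1²=1, 2²=4, 3²=9, 4²=16, 5²≡8, 6²≡2, 7²≡15, 8²≡13 (mod 17).
The residues are {1, 2, 4, 8, 9, 13, 15, 16}; the non-residues are the remaining 8 nonzero classes.

3, 5, 6, 7, 10, 11, 12, 14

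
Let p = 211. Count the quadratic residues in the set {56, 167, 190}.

1

(56/211) = +1 → QR.
(167/211) = -1 → non-residue.
(190/211) = -1 → non-residue.
Total quadratic residues among the 3: 1.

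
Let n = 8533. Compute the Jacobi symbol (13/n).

Reciprocity: 13 ≡ 1 and 8533 ≡ 1 (mod 4), so (13/8533) = +(8533/13).
Reduce top mod 13: now compute (5/13).
Reciprocity: 5 ≡ 1 and 13 ≡ 1 (mod 4), so (5/13) = +(13/5).
Reduce top mod 5: now compute (3/5).
Reciprocity: 3 ≡ 3 and 5 ≡ 1 (mod 4), so (3/5) = +(5/3).
Reduce top mod 3: now compute (2/3).
Pull out 2: since 3 ≡ 3 (mod 8), (2/3) = -1.
Reached (1/3) = 1. Collecting the sign flips along the way, the symbol is -1.

-1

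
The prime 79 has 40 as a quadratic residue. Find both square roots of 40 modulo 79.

35, 44

Since 79 ≡ 3 (mod 4), a square root of 40 is 40^((79+1)/4) = 40^20 mod 79.
Repeated squaring: 40^2≡20, 40^4≡5, 40^8≡25, 40^16≡72 (mod 79).
40^20 = 40^(16+4) ≡ 44 (mod 79).
Check: 44² = 1936 ≡ 40 (mod 79). The two roots are 35 and 44.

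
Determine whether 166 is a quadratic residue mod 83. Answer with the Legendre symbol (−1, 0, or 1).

First reduce: 166 ≡ 0 (mod 83).
Top reduces to 0: gcd > 1, so the symbol is 0.

0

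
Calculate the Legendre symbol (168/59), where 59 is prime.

-1

First reduce: 168 ≡ 50 (mod 59).
Pull out 2: since 59 ≡ 3 (mod 8), (2/59) = -1.
Reciprocity: 25 ≡ 1 and 59 ≡ 3 (mod 4), so (25/59) = +(59/25).
Reduce top mod 25: now compute (9/25).
Reciprocity: 9 ≡ 1 and 25 ≡ 1 (mod 4), so (9/25) = +(25/9).
Reduce top mod 9: now compute (7/9).
Reciprocity: 7 ≡ 3 and 9 ≡ 1 (mod 4), so (7/9) = +(9/7).
Reduce top mod 7: now compute (2/7).
Pull out 2: since 7 ≡ 7 (mod 8), (2/7) = +1.
Reached (1/7) = 1. Collecting the sign flips along the way, the symbol is -1.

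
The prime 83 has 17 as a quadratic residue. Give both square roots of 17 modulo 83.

Since 83 ≡ 3 (mod 4), a square root of 17 is 17^((83+1)/4) = 17^21 mod 83.
Repeated squaring: 17^2≡40, 17^4≡23, 17^8≡31, 17^16≡48 (mod 83).
17^21 = 17^(16+4+1) ≡ 10 (mod 83).
Check: 10² = 100 ≡ 17 (mod 83). The two roots are 10 and 73.

10, 73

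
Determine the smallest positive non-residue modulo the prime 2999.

17

(2/2999) = +1, so 2 is a residue.
(3/2999) = +1, so 3 is a residue.
(4/2999) = +1, so 4 is a residue.
(5/2999) = +1, so 5 is a residue.
(6/2999) = +1, so 6 is a residue.
(7/2999) = +1, so 7 is a residue.
(8/2999) = +1, so 8 is a residue.
(9/2999) = +1, so 9 is a residue.
(10/2999) = +1, so 10 is a residue.
(11/2999) = +1, so 11 is a residue.
(12/2999) = +1, so 12 is a residue.
(13/2999) = +1, so 13 is a residue.
(14/2999) = +1, so 14 is a residue.
(15/2999) = +1, so 15 is a residue.
(16/2999) = +1, so 16 is a residue.
(17/2999) = −1, so 17 is the smallest positive non-residue mod 2999.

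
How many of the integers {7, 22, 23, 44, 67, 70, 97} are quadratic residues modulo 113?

(7/113) = +1 → QR.
(22/113) = +1 → QR.
(23/113) = -1 → non-residue.
(44/113) = +1 → QR.
(67/113) = -1 → non-residue.
(70/113) = -1 → non-residue.
(97/113) = +1 → QR.
Total quadratic residues among the 7: 4.

4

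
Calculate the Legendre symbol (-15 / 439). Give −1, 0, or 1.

1

Euler's criterion: (-15/439) ≡ 424^219 (mod 439).
424^2 ≡ 225 (mod 439)
424^4 ≡ 140 (mod 439)
424^8 ≡ 284 (mod 439)
424^16 ≡ 319 (mod 439)
424^32 ≡ 352 (mod 439)
424^64 ≡ 106 (mod 439)
424^128 ≡ 261 (mod 439)
424^219 = 424^(128+64+16+8+2+1) ≡ 1 (mod 439).
Result is 1, so (-15/439) = 1.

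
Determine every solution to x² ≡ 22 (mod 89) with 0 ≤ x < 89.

17, 72

89 ≡ 1 (mod 4), so we find a root by search.
Trying successive values, 17² = 289 ≡ 22 (mod 89). The other root is 89 − 17 = 72.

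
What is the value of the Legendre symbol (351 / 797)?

-1

Euler's criterion: (351/797) ≡ 351^398 (mod 797).
351^2 ≡ 463 (mod 797)
351^4 ≡ 773 (mod 797)
351^8 ≡ 576 (mod 797)
351^16 ≡ 224 (mod 797)
351^32 ≡ 762 (mod 797)
351^64 ≡ 428 (mod 797)
351^128 ≡ 671 (mod 797)
351^256 ≡ 733 (mod 797)
351^398 = 351^(256+128+8+4+2) ≡ 796 (mod 797).
Result is 796 ≡ −1, so (351/797) = −1.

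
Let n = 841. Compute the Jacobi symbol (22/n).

Pull out 2: since 841 ≡ 1 (mod 8), (2/841) = +1.
Reciprocity: 11 ≡ 3 and 841 ≡ 1 (mod 4), so (11/841) = +(841/11).
Reduce top mod 11: now compute (5/11).
Reciprocity: 5 ≡ 1 and 11 ≡ 3 (mod 4), so (5/11) = +(11/5).
Reduce top mod 5: now compute (1/5).
Reached (1/5) = 1. Collecting the sign flips along the way, the symbol is +1.

1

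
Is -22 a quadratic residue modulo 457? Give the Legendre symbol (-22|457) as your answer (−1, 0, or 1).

-1

Euler's criterion: (-22/457) ≡ 435^228 (mod 457).
435^2 ≡ 27 (mod 457)
435^4 ≡ 272 (mod 457)
435^8 ≡ 407 (mod 457)
435^16 ≡ 215 (mod 457)
435^32 ≡ 68 (mod 457)
435^64 ≡ 54 (mod 457)
435^128 ≡ 174 (mod 457)
435^228 = 435^(128+64+32+4) ≡ 456 (mod 457).
Result is 456 ≡ −1, so (-22/457) = −1.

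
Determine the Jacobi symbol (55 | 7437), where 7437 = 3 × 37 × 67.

Reciprocity: 55 ≡ 3 and 7437 ≡ 1 (mod 4), so (55/7437) = +(7437/55).
Reduce top mod 55: now compute (12/55).
Pull out 2^2: since 55 ≡ 7 (mod 8), (2/55) = +1, so (2/55)^2 = +1.
Reciprocity: 3 ≡ 3 and 55 ≡ 3 (mod 4), so (3/55) = −(55/3).
Reduce top mod 3: now compute (1/3).
Reached (1/3) = 1. Collecting the sign flips along the way, the symbol is -1.

-1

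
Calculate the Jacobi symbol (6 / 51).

Pull out 2: since 51 ≡ 3 (mod 8), (2/51) = -1.
Reciprocity: 3 ≡ 3 and 51 ≡ 3 (mod 4), so (3/51) = −(51/3).
Reduce top mod 3: now compute (0/3).
Top reduces to 0: gcd > 1, so the symbol is 0.

0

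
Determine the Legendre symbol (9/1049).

Euler's criterion: (9/1049) ≡ 9^524 (mod 1049).
9^2 ≡ 81 (mod 1049)
9^4 ≡ 267 (mod 1049)
9^8 ≡ 1006 (mod 1049)
9^16 ≡ 800 (mod 1049)
9^32 ≡ 110 (mod 1049)
9^64 ≡ 561 (mod 1049)
9^128 ≡ 21 (mod 1049)
9^256 ≡ 441 (mod 1049)
9^512 ≡ 416 (mod 1049)
9^524 = 9^(512+8+4) ≡ 1 (mod 1049).
Result is 1, so (9/1049) = 1.

1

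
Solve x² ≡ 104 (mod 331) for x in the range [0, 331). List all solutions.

82, 249

Since 331 ≡ 3 (mod 4), a square root of 104 is 104^((331+1)/4) = 104^83 mod 331.
Repeated squaring: 104^2≡224, 104^4≡195, 104^8≡291, 104^16≡276, 104^32≡46, 104^64≡130 (mod 331).
104^83 = 104^(64+16+2+1) ≡ 82 (mod 331).
Check: 82² = 6724 ≡ 104 (mod 331). The two roots are 82 and 249.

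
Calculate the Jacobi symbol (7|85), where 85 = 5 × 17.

Reciprocity: 7 ≡ 3 and 85 ≡ 1 (mod 4), so (7/85) = +(85/7).
Reduce top mod 7: now compute (1/7).
Reached (1/7) = 1. Collecting the sign flips along the way, the symbol is +1.

1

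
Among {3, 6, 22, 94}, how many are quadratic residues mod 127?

(3/127) = -1 → non-residue.
(6/127) = -1 → non-residue.
(22/127) = +1 → QR.
(94/127) = +1 → QR.
Total quadratic residues among the 4: 2.

2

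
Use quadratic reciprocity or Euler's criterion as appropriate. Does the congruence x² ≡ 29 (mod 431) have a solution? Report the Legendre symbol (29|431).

1

Reciprocity: 29 ≡ 1 and 431 ≡ 3 (mod 4), so (29/431) = +(431/29).
Reduce top mod 29: now compute (25/29).
Reciprocity: 25 ≡ 1 and 29 ≡ 1 (mod 4), so (25/29) = +(29/25).
Reduce top mod 25: now compute (4/25).
Pull out 2^2: since 25 ≡ 1 (mod 8), (2/25) = +1, so (2/25)^2 = +1.
Reached (1/25) = 1. Collecting the sign flips along the way, the symbol is +1.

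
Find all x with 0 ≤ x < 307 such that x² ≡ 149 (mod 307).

Since 307 ≡ 3 (mod 4), a square root of 149 is 149^((307+1)/4) = 149^77 mod 307.
Repeated squaring: 149^2≡97, 149^4≡199, 149^8≡305, 149^16≡4, 149^32≡16, 149^64≡256 (mod 307).
149^77 = 149^(64+8+4+1) ≡ 145 (mod 307).
Check: 145² = 21025 ≡ 149 (mod 307). The two roots are 145 and 162.

145, 162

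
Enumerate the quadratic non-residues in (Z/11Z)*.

2,6,7,8,10

Square k = 1,…,5 (k and 11−k give the same square):
1²=1, 2²=4, 3²=9, 4²≡5, 5²≡3 (mod 11).
The residues are {1, 3, 4, 5, 9}; the non-residues are the remaining 5 nonzero classes.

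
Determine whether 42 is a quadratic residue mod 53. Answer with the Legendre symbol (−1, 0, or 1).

Pull out 2: since 53 ≡ 5 (mod 8), (2/53) = -1.
Reciprocity: 21 ≡ 1 and 53 ≡ 1 (mod 4), so (21/53) = +(53/21).
Reduce top mod 21: now compute (11/21).
Reciprocity: 11 ≡ 3 and 21 ≡ 1 (mod 4), so (11/21) = +(21/11).
Reduce top mod 11: now compute (10/11).
Pull out 2: since 11 ≡ 3 (mod 8), (2/11) = -1.
Reciprocity: 5 ≡ 1 and 11 ≡ 3 (mod 4), so (5/11) = +(11/5).
Reduce top mod 5: now compute (1/5).
Reached (1/5) = 1. Collecting the sign flips along the way, the symbol is +1.

1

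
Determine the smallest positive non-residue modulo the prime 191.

(2/191) = +1, so 2 is a residue.
(3/191) = +1, so 3 is a residue.
(4/191) = +1, so 4 is a residue.
(5/191) = +1, so 5 is a residue.
(6/191) = +1, so 6 is a residue.
(7/191) = −1, so 7 is the smallest positive non-residue mod 191.

7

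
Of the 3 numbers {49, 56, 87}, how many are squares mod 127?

(49/127) = +1 → QR.
(56/127) = -1 → non-residue.
(87/127) = +1 → QR.
Total quadratic residues among the 3: 2.

2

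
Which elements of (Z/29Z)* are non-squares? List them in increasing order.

2,3,8,10,11,12,14,15,17,18,19,21,26,27

Square k = 1,…,14 (k and 29−k give the same square):
1²=1, 2²=4, 3²=9, 4²=16, 5²=25, 6²≡7, 7²≡20, 8²≡6, 9²≡23, 10²≡13, 11²≡5, 12²≡28, 13²≡24, 14²≡22 (mod 29).
The residues are {1, 4, 5, 6, 7, 9, 13, 16, 20, 22, 23, 24, 25, 28}; the non-residues are the remaining 14 nonzero classes.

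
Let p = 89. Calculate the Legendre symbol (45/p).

1

Reciprocity: 45 ≡ 1 and 89 ≡ 1 (mod 4), so (45/89) = +(89/45).
Reduce top mod 45: now compute (44/45).
Pull out 2^2: since 45 ≡ 5 (mod 8), (2/45) = -1, so (2/45)^2 = +1.
Reciprocity: 11 ≡ 3 and 45 ≡ 1 (mod 4), so (11/45) = +(45/11).
Reduce top mod 11: now compute (1/11).
Reached (1/11) = 1. Collecting the sign flips along the way, the symbol is +1.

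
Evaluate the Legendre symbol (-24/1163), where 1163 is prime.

First reduce: -24 ≡ 1139 (mod 1163).
Reciprocity: 1139 ≡ 3 and 1163 ≡ 3 (mod 4), so (1139/1163) = −(1163/1139).
Reduce top mod 1139: now compute (24/1139).
Pull out 2^3: since 1139 ≡ 3 (mod 8), (2/1139) = -1, so (2/1139)^3 = -1.
Reciprocity: 3 ≡ 3 and 1139 ≡ 3 (mod 4), so (3/1139) = −(1139/3).
Reduce top mod 3: now compute (2/3).
Pull out 2: since 3 ≡ 3 (mod 8), (2/3) = -1.
Reached (1/3) = 1. Collecting the sign flips along the way, the symbol is +1.

1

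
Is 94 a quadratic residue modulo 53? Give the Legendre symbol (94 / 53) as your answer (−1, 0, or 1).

First reduce: 94 ≡ 41 (mod 53).
Reciprocity: 41 ≡ 1 and 53 ≡ 1 (mod 4), so (41/53) = +(53/41).
Reduce top mod 41: now compute (12/41).
Pull out 2^2: since 41 ≡ 1 (mod 8), (2/41) = +1, so (2/41)^2 = +1.
Reciprocity: 3 ≡ 3 and 41 ≡ 1 (mod 4), so (3/41) = +(41/3).
Reduce top mod 3: now compute (2/3).
Pull out 2: since 3 ≡ 3 (mod 8), (2/3) = -1.
Reached (1/3) = 1. Collecting the sign flips along the way, the symbol is -1.

-1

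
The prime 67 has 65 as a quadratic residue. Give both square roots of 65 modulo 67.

Since 67 ≡ 3 (mod 4), a square root of 65 is 65^((67+1)/4) = 65^17 mod 67.
Repeated squaring: 65^2≡4, 65^4≡16, 65^8≡55, 65^16≡10 (mod 67).
65^17 = 65^(16+1) ≡ 47 (mod 67).
Check: 47² = 2209 ≡ 65 (mod 67). The two roots are 20 and 47.

20, 47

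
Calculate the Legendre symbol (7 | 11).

Euler's criterion: (7/11) ≡ 7^5 (mod 11).
7^2 ≡ 5 (mod 11)
7^4 ≡ 3 (mod 11)
7^5 = 7^(4+1) ≡ 10 (mod 11).
Result is 10 ≡ −1, so (7/11) = −1.

-1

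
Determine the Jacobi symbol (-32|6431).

First reduce: -32 ≡ 6399 (mod 6431).
Reciprocity: 6399 ≡ 3 and 6431 ≡ 3 (mod 4), so (6399/6431) = −(6431/6399).
Reduce top mod 6399: now compute (32/6399).
Pull out 2^5: since 6399 ≡ 7 (mod 8), (2/6399) = +1, so (2/6399)^5 = +1.
Reached (1/6399) = 1. Collecting the sign flips along the way, the symbol is -1.

-1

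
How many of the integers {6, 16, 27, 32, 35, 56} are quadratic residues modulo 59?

3

(6/59) = -1 → non-residue.
(16/59) = +1 → QR.
(27/59) = +1 → QR.
(32/59) = -1 → non-residue.
(35/59) = +1 → QR.
(56/59) = -1 → non-residue.
Total quadratic residues among the 6: 3.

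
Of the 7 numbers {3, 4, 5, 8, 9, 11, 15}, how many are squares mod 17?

(3/17) = -1 → non-residue.
(4/17) = +1 → QR.
(5/17) = -1 → non-residue.
(8/17) = +1 → QR.
(9/17) = +1 → QR.
(11/17) = -1 → non-residue.
(15/17) = +1 → QR.
Total quadratic residues among the 7: 4.

4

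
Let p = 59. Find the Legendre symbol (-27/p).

-1

Euler's criterion: (-27/59) ≡ 32^29 (mod 59).
32^2 ≡ 21 (mod 59)
32^4 ≡ 28 (mod 59)
32^8 ≡ 17 (mod 59)
32^16 ≡ 53 (mod 59)
32^29 = 32^(16+8+4+1) ≡ 58 (mod 59).
Result is 58 ≡ −1, so (-27/59) = −1.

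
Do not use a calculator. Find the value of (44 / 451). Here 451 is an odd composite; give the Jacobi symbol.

Pull out 2^2: since 451 ≡ 3 (mod 8), (2/451) = -1, so (2/451)^2 = +1.
Reciprocity: 11 ≡ 3 and 451 ≡ 3 (mod 4), so (11/451) = −(451/11).
Reduce top mod 11: now compute (0/11).
Top reduces to 0: gcd > 1, so the symbol is 0.

0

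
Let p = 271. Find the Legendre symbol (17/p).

Reciprocity: 17 ≡ 1 and 271 ≡ 3 (mod 4), so (17/271) = +(271/17).
Reduce top mod 17: now compute (16/17).
Pull out 2^4: since 17 ≡ 1 (mod 8), (2/17) = +1, so (2/17)^4 = +1.
Reached (1/17) = 1. Collecting the sign flips along the way, the symbol is +1.

1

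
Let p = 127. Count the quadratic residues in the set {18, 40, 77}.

1

(18/127) = +1 → QR.
(40/127) = -1 → non-residue.
(77/127) = -1 → non-residue.
Total quadratic residues among the 3: 1.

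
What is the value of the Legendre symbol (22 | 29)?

1

Pull out 2: since 29 ≡ 5 (mod 8), (2/29) = -1.
Reciprocity: 11 ≡ 3 and 29 ≡ 1 (mod 4), so (11/29) = +(29/11).
Reduce top mod 11: now compute (7/11).
Reciprocity: 7 ≡ 3 and 11 ≡ 3 (mod 4), so (7/11) = −(11/7).
Reduce top mod 7: now compute (4/7).
Pull out 2^2: since 7 ≡ 7 (mod 8), (2/7) = +1, so (2/7)^2 = +1.
Reached (1/7) = 1. Collecting the sign flips along the way, the symbol is +1.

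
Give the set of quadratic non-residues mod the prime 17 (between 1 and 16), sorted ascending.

3, 5, 6, 7, 10, 11, 12, 14

Square k = 1,…,8 (k and 17−k give the same square):
1²=1, 2²=4, 3²=9, 4²=16, 5²≡8, 6²≡2, 7²≡15, 8²≡13 (mod 17).
The residues are {1, 2, 4, 8, 9, 13, 15, 16}; the non-residues are the remaining 8 nonzero classes.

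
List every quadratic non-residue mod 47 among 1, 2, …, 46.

5,10,11,13,15,19,20,22,23,26,29,30,31,33,35,38,39,40,41,43,44,45,46

Square k = 1,…,23 (k and 47−k give the same square):
1²=1, 2²=4, 3²=9, 4²=16, 5²=25, 6²=36, 7²≡2, 8²≡17, 9²≡34, 10²≡6, 11²≡27, 12²≡3, 13²≡28, 14²≡8, 15²≡37, 16²≡21, 17²≡7, 18²≡42, 19²≡32, 20²≡24, 21²≡18, 22²≡14, 23²≡12 (mod 47).
The residues are {1, 2, 3, 4, 6, 7, 8, 9, 12, 14, 16, 17, 18, 21, 24, 25, 27, 28, 32, 34, 36, 37, 42}; the non-residues are the remaining 23 nonzero classes.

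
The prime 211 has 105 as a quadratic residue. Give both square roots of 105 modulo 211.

59, 152

Since 211 ≡ 3 (mod 4), a square root of 105 is 105^((211+1)/4) = 105^53 mod 211.
Repeated squaring: 105^2≡53, 105^4≡66, 105^8≡136, 105^16≡139, 105^32≡120 (mod 211).
105^53 = 105^(32+16+4+1) ≡ 59 (mod 211).
Check: 59² = 3481 ≡ 105 (mod 211). The two roots are 59 and 152.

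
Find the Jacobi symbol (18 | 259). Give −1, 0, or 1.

-1

Pull out 2: since 259 ≡ 3 (mod 8), (2/259) = -1.
Reciprocity: 9 ≡ 1 and 259 ≡ 3 (mod 4), so (9/259) = +(259/9).
Reduce top mod 9: now compute (7/9).
Reciprocity: 7 ≡ 3 and 9 ≡ 1 (mod 4), so (7/9) = +(9/7).
Reduce top mod 7: now compute (2/7).
Pull out 2: since 7 ≡ 7 (mod 8), (2/7) = +1.
Reached (1/7) = 1. Collecting the sign flips along the way, the symbol is -1.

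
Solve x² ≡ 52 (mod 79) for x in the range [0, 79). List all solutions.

Since 79 ≡ 3 (mod 4), a square root of 52 is 52^((79+1)/4) = 52^20 mod 79.
Repeated squaring: 52^2≡18, 52^4≡8, 52^8≡64, 52^16≡67 (mod 79).
52^20 = 52^(16+4) ≡ 62 (mod 79).
Check: 62² = 3844 ≡ 52 (mod 79). The two roots are 17 and 62.

17, 62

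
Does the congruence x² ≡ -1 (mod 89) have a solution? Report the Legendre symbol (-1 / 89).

Euler's criterion: (-1/89) ≡ 88^44 (mod 89).
88^2 ≡ 1 (mod 89)
88^4 ≡ 1 (mod 89)
88^8 ≡ 1 (mod 89)
88^16 ≡ 1 (mod 89)
88^32 ≡ 1 (mod 89)
88^44 = 88^(32+8+4) ≡ 1 (mod 89).
Result is 1, so (-1/89) = 1.

1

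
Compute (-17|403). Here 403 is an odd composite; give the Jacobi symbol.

First reduce: -17 ≡ 386 (mod 403).
Pull out 2: since 403 ≡ 3 (mod 8), (2/403) = -1.
Reciprocity: 193 ≡ 1 and 403 ≡ 3 (mod 4), so (193/403) = +(403/193).
Reduce top mod 193: now compute (17/193).
Reciprocity: 17 ≡ 1 and 193 ≡ 1 (mod 4), so (17/193) = +(193/17).
Reduce top mod 17: now compute (6/17).
Pull out 2: since 17 ≡ 1 (mod 8), (2/17) = +1.
Reciprocity: 3 ≡ 3 and 17 ≡ 1 (mod 4), so (3/17) = +(17/3).
Reduce top mod 3: now compute (2/3).
Pull out 2: since 3 ≡ 3 (mod 8), (2/3) = -1.
Reached (1/3) = 1. Collecting the sign flips along the way, the symbol is +1.

1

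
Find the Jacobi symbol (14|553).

0

Pull out 2: since 553 ≡ 1 (mod 8), (2/553) = +1.
Reciprocity: 7 ≡ 3 and 553 ≡ 1 (mod 4), so (7/553) = +(553/7).
Reduce top mod 7: now compute (0/7).
Top reduces to 0: gcd > 1, so the symbol is 0.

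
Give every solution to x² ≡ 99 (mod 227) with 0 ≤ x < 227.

Since 227 ≡ 3 (mod 4), a square root of 99 is 99^((227+1)/4) = 99^57 mod 227.
Repeated squaring: 99^2≡40, 99^4≡11, 99^8≡121, 99^16≡113, 99^32≡57 (mod 227).
99^57 = 99^(32+16+8+1) ≡ 120 (mod 227).
Check: 120² = 14400 ≡ 99 (mod 227). The two roots are 107 and 120.

107, 120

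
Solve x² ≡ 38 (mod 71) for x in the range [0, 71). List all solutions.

31, 40

Since 71 ≡ 3 (mod 4), a square root of 38 is 38^((71+1)/4) = 38^18 mod 71.
Repeated squaring: 38^2≡24, 38^4≡8, 38^8≡64, 38^16≡49 (mod 71).
38^18 = 38^(16+2) ≡ 40 (mod 71).
Check: 40² = 1600 ≡ 38 (mod 71). The two roots are 31 and 40.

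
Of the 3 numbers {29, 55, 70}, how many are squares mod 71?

(29/71) = +1 → QR.
(55/71) = -1 → non-residue.
(70/71) = -1 → non-residue.
Total quadratic residues among the 3: 1.

1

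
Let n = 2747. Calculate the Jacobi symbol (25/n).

1

Reciprocity: 25 ≡ 1 and 2747 ≡ 3 (mod 4), so (25/2747) = +(2747/25).
Reduce top mod 25: now compute (22/25).
Pull out 2: since 25 ≡ 1 (mod 8), (2/25) = +1.
Reciprocity: 11 ≡ 3 and 25 ≡ 1 (mod 4), so (11/25) = +(25/11).
Reduce top mod 11: now compute (3/11).
Reciprocity: 3 ≡ 3 and 11 ≡ 3 (mod 4), so (3/11) = −(11/3).
Reduce top mod 3: now compute (2/3).
Pull out 2: since 3 ≡ 3 (mod 8), (2/3) = -1.
Reached (1/3) = 1. Collecting the sign flips along the way, the symbol is +1.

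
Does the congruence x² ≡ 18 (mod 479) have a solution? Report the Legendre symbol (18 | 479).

Pull out 2: since 479 ≡ 7 (mod 8), (2/479) = +1.
Reciprocity: 9 ≡ 1 and 479 ≡ 3 (mod 4), so (9/479) = +(479/9).
Reduce top mod 9: now compute (2/9).
Pull out 2: since 9 ≡ 1 (mod 8), (2/9) = +1.
Reached (1/9) = 1. Collecting the sign flips along the way, the symbol is +1.

1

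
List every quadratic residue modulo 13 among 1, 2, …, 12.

1,3,4,9,10,12

Square k = 1,…,6 (k and 13−k give the same square):
1²=1, 2²=4, 3²=9, 4²≡3, 5²≡12, 6²≡10 (mod 13).
So the quadratic residues mod 13 are {1, 3, 4, 9, 10, 12}.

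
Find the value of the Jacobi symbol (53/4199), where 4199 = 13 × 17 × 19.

Reciprocity: 53 ≡ 1 and 4199 ≡ 3 (mod 4), so (53/4199) = +(4199/53).
Reduce top mod 53: now compute (12/53).
Pull out 2^2: since 53 ≡ 5 (mod 8), (2/53) = -1, so (2/53)^2 = +1.
Reciprocity: 3 ≡ 3 and 53 ≡ 1 (mod 4), so (3/53) = +(53/3).
Reduce top mod 3: now compute (2/3).
Pull out 2: since 3 ≡ 3 (mod 8), (2/3) = -1.
Reached (1/3) = 1. Collecting the sign flips along the way, the symbol is -1.

-1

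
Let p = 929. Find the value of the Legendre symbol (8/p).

Pull out 2^3: since 929 ≡ 1 (mod 8), (2/929) = +1, so (2/929)^3 = +1.
Reached (1/929) = 1. Collecting the sign flips along the way, the symbol is +1.

1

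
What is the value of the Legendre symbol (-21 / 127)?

-1

Euler's criterion: (-21/127) ≡ 106^63 (mod 127).
106^2 ≡ 60 (mod 127)
106^4 ≡ 44 (mod 127)
106^8 ≡ 31 (mod 127)
106^16 ≡ 72 (mod 127)
106^32 ≡ 104 (mod 127)
106^63 = 106^(32+16+8+4+2+1) ≡ 126 (mod 127).
Result is 126 ≡ −1, so (-21/127) = −1.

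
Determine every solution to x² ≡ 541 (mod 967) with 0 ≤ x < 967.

141, 826

Since 967 ≡ 3 (mod 4), a square root of 541 is 541^((967+1)/4) = 541^242 mod 967.
Repeated squaring: 541^2≡647, 541^4≡865, 541^8≡734, 541^16≡137, 541^32≡396, 541^64≡162, 541^128≡135 (mod 967).
541^242 = 541^(128+64+32+16+2) ≡ 141 (mod 967).
Check: 141² = 19881 ≡ 541 (mod 967). The two roots are 141 and 826.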